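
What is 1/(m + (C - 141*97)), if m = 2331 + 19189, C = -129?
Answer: 1/7714 ≈ 0.00012963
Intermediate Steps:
m = 21520
1/(m + (C - 141*97)) = 1/(21520 + (-129 - 141*97)) = 1/(21520 + (-129 - 13677)) = 1/(21520 - 13806) = 1/7714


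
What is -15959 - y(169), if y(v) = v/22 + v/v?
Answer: -351289/22 ≈ -15968.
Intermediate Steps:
y(v) = 1 + v/22 (y(v) = v*(1/22) + 1 = v/22 + 1 = 1 + v/22)
-15959 - y(169) = -15959 - (1 + (1/22)*169) = -15959 - (1 + 169/22) = -15959 - 1*191/22 = -15959 - 191/22 = -351289/22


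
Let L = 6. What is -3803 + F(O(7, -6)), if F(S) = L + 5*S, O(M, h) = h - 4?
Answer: -3847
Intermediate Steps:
O(M, h) = -4 + h
F(S) = 6 + 5*S
-3803 + F(O(7, -6)) = -3803 + (6 + 5*(-4 - 6)) = -3803 + (6 + 5*(-10)) = -3803 + (6 - 50) = -3803 - 44 = -3847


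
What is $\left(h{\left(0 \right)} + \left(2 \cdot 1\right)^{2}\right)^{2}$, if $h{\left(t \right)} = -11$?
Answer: $49$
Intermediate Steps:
$\left(h{\left(0 \right)} + \left(2 \cdot 1\right)^{2}\right)^{2} = \left(-11 + \left(2 \cdot 1\right)^{2}\right)^{2} = \left(-11 + 2^{2}\right)^{2} = \left(-11 + 4\right)^{2} = \left(-7\right)^{2} = 49$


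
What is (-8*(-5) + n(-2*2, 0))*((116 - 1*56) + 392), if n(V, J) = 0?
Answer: 18080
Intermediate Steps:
(-8*(-5) + n(-2*2, 0))*((116 - 1*56) + 392) = (-8*(-5) + 0)*((116 - 1*56) + 392) = (40 + 0)*((116 - 56) + 392) = 40*(60 + 392) = 40*452 = 18080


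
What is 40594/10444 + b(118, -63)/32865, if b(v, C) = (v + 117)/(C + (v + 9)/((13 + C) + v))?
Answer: 79225392415/20383674906 ≈ 3.8867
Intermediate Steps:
b(v, C) = (117 + v)/(C + (9 + v)/(13 + C + v))
40594/10444 + b(118, -63)/32865 = 40594/10444 + ((1521 + 118² + 117*(-63) + 130*118 - 63*118)/(9 + 118 + (-63)² + 13*(-63) - 63*118))/32865 = 40594*(1/10444) + ((1521 + 13924 - 7371 + 15340 - 7434)/(9 + 118 + 3969 - 819 - 7434))*(1/32865) = 20297/5222 + (15980/(-4157))*(1/32865) = 20297/5222 - 1/4157*15980*(1/32865) = 20297/5222 - 15980/4157*1/32865 = 20297/5222 - 3196/27323961 = 79225392415/20383674906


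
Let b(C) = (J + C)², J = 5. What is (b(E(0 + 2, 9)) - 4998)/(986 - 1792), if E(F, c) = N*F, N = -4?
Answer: 4989/806 ≈ 6.1898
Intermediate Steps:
E(F, c) = -4*F
b(C) = (5 + C)²
(b(E(0 + 2, 9)) - 4998)/(986 - 1792) = ((5 - 4*(0 + 2))² - 4998)/(986 - 1792) = ((5 - 4*2)² - 4998)/(-806) = ((5 - 8)² - 4998)*(-1/806) = ((-3)² - 4998)*(-1/806) = (9 - 4998)*(-1/806) = -4989*(-1/806) = 4989/806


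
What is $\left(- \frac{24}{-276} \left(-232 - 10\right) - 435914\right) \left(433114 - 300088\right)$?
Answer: $- \frac{1333785987156}{23} \approx -5.7991 \cdot 10^{10}$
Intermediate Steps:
$\left(- \frac{24}{-276} \left(-232 - 10\right) - 435914\right) \left(433114 - 300088\right) = \left(\left(-24\right) \left(- \frac{1}{276}\right) \left(-242\right) - 435914\right) 133026 = \left(\frac{2}{23} \left(-242\right) - 435914\right) 133026 = \left(- \frac{484}{23} - 435914\right) 133026 = \left(- \frac{10026506}{23}\right) 133026 = - \frac{1333785987156}{23}$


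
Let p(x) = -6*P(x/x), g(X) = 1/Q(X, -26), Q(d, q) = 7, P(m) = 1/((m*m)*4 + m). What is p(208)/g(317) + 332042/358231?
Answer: -13385492/1791155 ≈ -7.4731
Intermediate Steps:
P(m) = 1/(m + 4*m²) (P(m) = 1/(m²*4 + m) = 1/(4*m² + m) = 1/(m + 4*m²))
g(X) = ⅐ (g(X) = 1/7 = ⅐)
p(x) = -6/5 (p(x) = -6/((x/x)*(1 + 4*(x/x))) = -6/(1*(1 + 4*1)) = -6/(1 + 4) = -6/5)
p(208)/g(317) + 332042/358231 = -6/(5*⅐) + 332042/358231 = -6/5*7 + 332042*(1/358231) = -42/5 + 332042/358231 = -13385492/1791155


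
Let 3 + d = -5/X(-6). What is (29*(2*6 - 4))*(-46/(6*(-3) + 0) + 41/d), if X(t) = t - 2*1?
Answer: -583480/171 ≈ -3412.2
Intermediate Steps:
X(t) = -2 + t (X(t) = t - 2 = -2 + t)
d = -19/8 (d = -3 - 5/(-2 - 6) = -3 - 5/(-8) = -3 - 5*(-1/8) = -3 + 5/8 = -19/8 ≈ -2.3750)
(29*(2*6 - 4))*(-46/(6*(-3) + 0) + 41/d) = (29*(2*6 - 4))*(-46/(6*(-3) + 0) + 41/(-19/8)) = (29*(12 - 4))*(-46/(-18 + 0) + 41*(-8/19)) = (29*8)*(-46/(-18) - 328/19) = 232*(-46*(-1/18) - 328/19) = 232*(23/9 - 328/19) = 232*(-2515/171) = -583480/171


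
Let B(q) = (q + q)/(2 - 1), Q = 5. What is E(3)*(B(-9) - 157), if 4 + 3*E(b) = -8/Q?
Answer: 980/3 ≈ 326.67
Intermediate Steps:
E(b) = -28/15 (E(b) = -4/3 + (-8/5)/3 = -4/3 + (-8*1/5)/3 = -4/3 + (1/3)*(-8/5) = -4/3 - 8/15 = -28/15)
B(q) = 2*q (B(q) = (2*q)/1 = (2*q)*1 = 2*q)
E(3)*(B(-9) - 157) = -28*(2*(-9) - 157)/15 = -28*(-18 - 157)/15 = -28/15*(-175) = 980/3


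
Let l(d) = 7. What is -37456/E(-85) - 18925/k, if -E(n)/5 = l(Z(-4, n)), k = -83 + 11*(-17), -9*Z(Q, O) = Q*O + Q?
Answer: 2155099/1890 ≈ 1140.3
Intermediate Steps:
Z(Q, O) = -Q/9 - O*Q/9 (Z(Q, O) = -(Q*O + Q)/9 = -(O*Q + Q)/9 = -(Q + O*Q)/9 = -Q/9 - O*Q/9)
k = -270 (k = -83 - 187 = -270)
E(n) = -35 (E(n) = -5*7 = -35)
-37456/E(-85) - 18925/k = -37456/(-35) - 18925/(-270) = -37456*(-1/35) - 18925*(-1/270) = 37456/35 + 3785/54 = 2155099/1890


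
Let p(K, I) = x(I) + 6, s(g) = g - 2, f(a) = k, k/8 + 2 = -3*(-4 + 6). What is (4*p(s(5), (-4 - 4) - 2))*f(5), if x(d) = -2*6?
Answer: 1536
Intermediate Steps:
x(d) = -12
k = -64 (k = -16 + 8*(-3*(-4 + 6)) = -16 + 8*(-3*2) = -16 + 8*(-6) = -16 - 48 = -64)
f(a) = -64
s(g) = -2 + g
p(K, I) = -6 (p(K, I) = -12 + 6 = -6)
(4*p(s(5), (-4 - 4) - 2))*f(5) = (4*(-6))*(-64) = -24*(-64) = 1536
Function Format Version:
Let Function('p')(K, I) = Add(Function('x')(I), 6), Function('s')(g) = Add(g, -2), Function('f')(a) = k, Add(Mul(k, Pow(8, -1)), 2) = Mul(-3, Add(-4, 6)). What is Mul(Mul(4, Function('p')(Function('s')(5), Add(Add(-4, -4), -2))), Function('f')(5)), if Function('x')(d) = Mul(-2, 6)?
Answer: 1536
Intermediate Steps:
Function('x')(d) = -12
k = -64 (k = Add(-16, Mul(8, Mul(-3, Add(-4, 6)))) = Add(-16, Mul(8, Mul(-3, 2))) = Add(-16, Mul(8, -6)) = Add(-16, -48) = -64)
Function('f')(a) = -64
Function('s')(g) = Add(-2, g)
Function('p')(K, I) = -6 (Function('p')(K, I) = Add(-12, 6) = -6)
Mul(Mul(4, Function('p')(Function('s')(5), Add(Add(-4, -4), -2))), Function('f')(5)) = Mul(Mul(4, -6), -64) = Mul(-24, -64) = 1536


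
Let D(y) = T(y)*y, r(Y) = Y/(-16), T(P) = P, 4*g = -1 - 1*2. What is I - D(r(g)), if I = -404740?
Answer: -1657815049/4096 ≈ -4.0474e+5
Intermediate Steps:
g = -¾ (g = (-1 - 1*2)/4 = (-1 - 2)/4 = (¼)*(-3) = -¾ ≈ -0.75000)
r(Y) = -Y/16 (r(Y) = Y*(-1/16) = -Y/16)
D(y) = y² (D(y) = y*y = y²)
I - D(r(g)) = -404740 - (-1/16*(-¾))² = -404740 - (3/64)² = -404740 - 1*9/4096 = -404740 - 9/4096 = -1657815049/4096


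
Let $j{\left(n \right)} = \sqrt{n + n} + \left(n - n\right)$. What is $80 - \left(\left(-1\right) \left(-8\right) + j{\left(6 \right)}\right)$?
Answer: $72 - 2 \sqrt{3} \approx 68.536$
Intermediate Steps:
$j{\left(n \right)} = \sqrt{2} \sqrt{n}$ ($j{\left(n \right)} = \sqrt{2 n} + 0 = \sqrt{2} \sqrt{n} + 0 = \sqrt{2} \sqrt{n}$)
$80 - \left(\left(-1\right) \left(-8\right) + j{\left(6 \right)}\right) = 80 - \left(\left(-1\right) \left(-8\right) + \sqrt{2} \sqrt{6}\right) = 80 - \left(8 + 2 \sqrt{3}\right) = 72 - 2 \sqrt{3}$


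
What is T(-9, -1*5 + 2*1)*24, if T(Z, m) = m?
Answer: -72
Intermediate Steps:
T(-9, -1*5 + 2*1)*24 = (-1*5 + 2*1)*24 = (-5 + 2)*24 = -3*24 = -72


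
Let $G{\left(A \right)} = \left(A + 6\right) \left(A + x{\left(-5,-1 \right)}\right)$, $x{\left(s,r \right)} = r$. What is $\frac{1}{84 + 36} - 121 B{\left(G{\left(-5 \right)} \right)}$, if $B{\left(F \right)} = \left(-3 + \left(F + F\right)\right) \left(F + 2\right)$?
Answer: $- \frac{871199}{120} \approx -7260.0$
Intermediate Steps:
$G{\left(A \right)} = \left(-1 + A\right) \left(6 + A\right)$ ($G{\left(A \right)} = \left(A + 6\right) \left(A - 1\right) = \left(6 + A\right) \left(-1 + A\right) = \left(-1 + A\right) \left(6 + A\right)$)
$B{\left(F \right)} = \left(-3 + 2 F\right) \left(2 + F\right)$
$\frac{1}{84 + 36} - 121 B{\left(G{\left(-5 \right)} \right)} = \frac{1}{84 + 36} - 121 \left(-6 + \left(-6 + \left(-5\right)^{2} + 5 \left(-5\right)\right) + 2 \left(-6 + \left(-5\right)^{2} + 5 \left(-5\right)\right)^{2}\right) = \frac{1}{120} - 121 \left(-6 - 6 + 2 \left(-6 + 25 - 25\right)^{2}\right) = \frac{1}{120} - 121 \left(-6 - 6 + 2 \left(-6\right)^{2}\right) = \frac{1}{120} - 121 \left(-6 - 6 + 2 \cdot 36\right) = \frac{1}{120} - 121 \left(-6 - 6 + 72\right) = \frac{1}{120} - 7260 = - \frac{871199}{120}$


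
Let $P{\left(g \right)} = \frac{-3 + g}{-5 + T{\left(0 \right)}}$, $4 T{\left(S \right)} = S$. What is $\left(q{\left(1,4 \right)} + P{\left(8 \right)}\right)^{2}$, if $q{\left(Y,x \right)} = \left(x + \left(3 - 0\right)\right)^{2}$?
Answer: $2304$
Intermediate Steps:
$T{\left(S \right)} = \frac{S}{4}$
$q{\left(Y,x \right)} = \left(3 + x\right)^{2}$ ($q{\left(Y,x \right)} = \left(x + \left(3 + 0\right)\right)^{2} = \left(x + 3\right)^{2} = \left(3 + x\right)^{2}$)
$P{\left(g \right)} = \frac{3}{5} - \frac{g}{5}$ ($P{\left(g \right)} = \frac{-3 + g}{-5 + \frac{1}{4} \cdot 0} = \frac{-3 + g}{-5 + 0} = \frac{-3 + g}{-5} = \left(-3 + g\right) \left(- \frac{1}{5}\right) = \frac{3}{5} - \frac{g}{5}$)
$\left(q{\left(1,4 \right)} + P{\left(8 \right)}\right)^{2} = \left(\left(3 + 4\right)^{2} + \left(\frac{3}{5} - \frac{8}{5}\right)\right)^{2} = \left(7^{2} + \left(\frac{3}{5} - \frac{8}{5}\right)\right)^{2} = \left(49 - 1\right)^{2} = 48^{2} = 2304$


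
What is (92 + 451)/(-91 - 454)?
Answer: -543/545 ≈ -0.99633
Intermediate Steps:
(92 + 451)/(-91 - 454) = 543/(-545) = 543*(-1/545) = -543/545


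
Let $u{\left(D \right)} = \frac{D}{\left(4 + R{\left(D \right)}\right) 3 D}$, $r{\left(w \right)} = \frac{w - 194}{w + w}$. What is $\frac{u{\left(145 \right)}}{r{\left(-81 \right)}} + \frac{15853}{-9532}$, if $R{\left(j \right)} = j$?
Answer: $- \frac{649061947}{390573700} \approx -1.6618$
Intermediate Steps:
$r{\left(w \right)} = \frac{-194 + w}{2 w}$
$u{\left(D \right)} = \frac{1}{3 \left(4 + D\right)}$ ($u{\left(D \right)} = \frac{D}{\left(4 + D\right) 3 D} = \frac{D}{3 D \left(4 + D\right)} = D \frac{1}{3 D \left(4 + D\right)} = \frac{1}{3 \left(4 + D\right)}$)
$\frac{u{\left(145 \right)}}{r{\left(-81 \right)}} + \frac{15853}{-9532} = \frac{\frac{1}{3} \frac{1}{4 + 145}}{\frac{1}{2} \frac{1}{-81} \left(-194 - 81\right)} + \frac{15853}{-9532} = \frac{\frac{1}{3} \cdot \frac{1}{149}}{\frac{1}{2} \left(- \frac{1}{81}\right) \left(-275\right)} + 15853 \left(- \frac{1}{9532}\right) = \frac{\frac{1}{3} \cdot \frac{1}{149}}{\frac{275}{162}} - \frac{15853}{9532} = \frac{1}{447} \cdot \frac{162}{275} - \frac{15853}{9532} = \frac{54}{40975} - \frac{15853}{9532} = - \frac{649061947}{390573700}$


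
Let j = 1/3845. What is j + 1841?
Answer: 7078646/3845 ≈ 1841.0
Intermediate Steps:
j = 1/3845 ≈ 0.00026008
j + 1841 = 1/3845 + 1841 = 7078646/3845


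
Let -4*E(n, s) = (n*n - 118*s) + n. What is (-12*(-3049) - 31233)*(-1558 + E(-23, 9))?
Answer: -7598745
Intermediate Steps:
E(n, s) = -n/4 - n²/4 + 59*s/2 (E(n, s) = -((n*n - 118*s) + n)/4 = -((n² - 118*s) + n)/4 = -(n + n² - 118*s)/4 = -n/4 - n²/4 + 59*s/2)
(-12*(-3049) - 31233)*(-1558 + E(-23, 9)) = (-12*(-3049) - 31233)*(-1558 + (-¼*(-23) - ¼*(-23)² + (59/2)*9)) = (36588 - 31233)*(-1558 + (23/4 - ¼*529 + 531/2)) = 5355*(-1558 + (23/4 - 529/4 + 531/2)) = 5355*(-1558 + 139) = 5355*(-1419) = -7598745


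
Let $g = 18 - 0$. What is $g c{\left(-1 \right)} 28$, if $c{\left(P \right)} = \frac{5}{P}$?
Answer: $-2520$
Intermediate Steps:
$g = 18$ ($g = 18 + 0 = 18$)
$g c{\left(-1 \right)} 28 = 18 \frac{5}{-1} \cdot 28 = 18 \cdot 5 \left(-1\right) 28 = 18 \left(-5\right) 28 = \left(-90\right) 28 = -2520$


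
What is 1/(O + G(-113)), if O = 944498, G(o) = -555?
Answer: 1/943943 ≈ 1.0594e-6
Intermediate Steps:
1/(O + G(-113)) = 1/(944498 - 555) = 1/943943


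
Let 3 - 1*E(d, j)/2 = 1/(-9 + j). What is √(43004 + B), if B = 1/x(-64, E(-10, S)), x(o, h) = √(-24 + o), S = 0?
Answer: √(20813936 - 11*I*√22)/22 ≈ 207.37 - 0.00025702*I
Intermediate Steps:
E(d, j) = 6 - 2/(-9 + j)
B = -I*√22/44 (B = 1/(√(-24 - 64)) = 1/(√(-88)) = 1/(2*I*√22) = -I*√22/44 ≈ -0.1066*I)
√(43004 + B) = √(43004 - I*√22/44)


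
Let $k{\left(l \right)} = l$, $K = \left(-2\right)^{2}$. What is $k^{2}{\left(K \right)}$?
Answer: $16$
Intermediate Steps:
$K = 4$
$k^{2}{\left(K \right)} = 4^{2} = 16$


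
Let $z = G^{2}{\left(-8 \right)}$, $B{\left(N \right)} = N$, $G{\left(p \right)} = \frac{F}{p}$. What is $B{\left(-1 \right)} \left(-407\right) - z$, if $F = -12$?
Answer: $\frac{1619}{4} \approx 404.75$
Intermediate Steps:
$G{\left(p \right)} = - \frac{12}{p}$
$z = \frac{9}{4}$ ($z = \left(- \frac{12}{-8}\right)^{2} = \left(\left(-12\right) \left(- \frac{1}{8}\right)\right)^{2} = \left(\frac{3}{2}\right)^{2} = \frac{9}{4} \approx 2.25$)
$B{\left(-1 \right)} \left(-407\right) - z = \left(-1\right) \left(-407\right) - \frac{9}{4} = 407 - \frac{9}{4} = \frac{1619}{4}$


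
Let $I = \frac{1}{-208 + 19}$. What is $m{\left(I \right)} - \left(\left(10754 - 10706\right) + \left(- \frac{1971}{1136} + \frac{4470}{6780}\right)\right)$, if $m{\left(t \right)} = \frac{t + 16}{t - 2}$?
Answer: $- \frac{2670990631}{48651472} \approx -54.901$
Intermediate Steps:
$I = - \frac{1}{189}$ ($I = \frac{1}{-189} = - \frac{1}{189} \approx -0.005291$)
$m{\left(t \right)} = \frac{16 + t}{-2 + t}$
$m{\left(I \right)} - \left(\left(10754 - 10706\right) + \left(- \frac{1971}{1136} + \frac{4470}{6780}\right)\right) = \frac{16 - \frac{1}{189}}{-2 - \frac{1}{189}} - \left(\left(10754 - 10706\right) + \left(- \frac{1971}{1136} + \frac{4470}{6780}\right)\right) = \frac{1}{- \frac{379}{189}} \cdot \frac{3023}{189} - \left(48 + \left(\left(-1971\right) \frac{1}{1136} + 4470 \cdot \frac{1}{6780}\right)\right) = \left(- \frac{189}{379}\right) \frac{3023}{189} - \left(48 + \left(- \frac{1971}{1136} + \frac{149}{226}\right)\right) = - \frac{3023}{379} - \left(48 - \frac{138091}{128368}\right) = - \frac{3023}{379} - \frac{6023573}{128368} = - \frac{2670990631}{48651472}$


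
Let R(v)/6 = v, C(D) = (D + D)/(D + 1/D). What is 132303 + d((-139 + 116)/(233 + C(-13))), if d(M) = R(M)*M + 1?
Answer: 8797352701609/66493446 ≈ 1.3230e+5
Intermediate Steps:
C(D) = 2*D/(D + 1/D) (C(D) = (2*D)/(D + 1/D) = 2*D/(D + 1/D))
R(v) = 6*v
d(M) = 1 + 6*M² (d(M) = (6*M)*M + 1 = 6*M² + 1 = 1 + 6*M²)
132303 + d((-139 + 116)/(233 + C(-13))) = 132303 + (1 + 6*((-139 + 116)/(233 + 2*(-13)²/(1 + (-13)²)))²) = 132303 + (1 + 6*(-23/(233 + 2*169/(1 + 169)))²) = 132303 + (1 + 6*(-23/(233 + 2*169/170))²) = 132303 + (1 + 6*(-23/(233 + 2*169*(1/170)))²) = 132303 + (1 + 6*(-23/(233 + 169/85))²) = 132303 + (1 + 6*(-23/19974/85)²) = 132303 + (1 + 6*(-23*85/19974)²) = 132303 + (1 + 6*(-1955/19974)²) = 132303 + (1 + 6*(3822025/398960676)) = 132303 + (1 + 3822025/66493446) = 132303 + 70315471/66493446 = 8797352701609/66493446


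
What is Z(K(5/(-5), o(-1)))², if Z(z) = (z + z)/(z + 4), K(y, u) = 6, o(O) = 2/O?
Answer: 36/25 ≈ 1.4400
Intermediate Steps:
Z(z) = 2*z/(4 + z) (Z(z) = (2*z)/(4 + z) = 2*z/(4 + z))
Z(K(5/(-5), o(-1)))² = (2*6/(4 + 6))² = (2*6/10)² = (2*6*(⅒))² = (6/5)² = 36/25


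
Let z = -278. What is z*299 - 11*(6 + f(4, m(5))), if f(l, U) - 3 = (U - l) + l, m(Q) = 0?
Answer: -83221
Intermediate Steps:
f(l, U) = 3 + U (f(l, U) = 3 + ((U - l) + l) = 3 + U)
z*299 - 11*(6 + f(4, m(5))) = -278*299 - 11*(6 + (3 + 0)) = -83122 - 11*(6 + 3) = -83122 - 11*9 = -83122 - 99 = -83221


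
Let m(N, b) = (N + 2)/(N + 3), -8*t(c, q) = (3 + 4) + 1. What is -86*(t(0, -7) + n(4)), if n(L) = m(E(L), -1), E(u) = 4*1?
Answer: 86/7 ≈ 12.286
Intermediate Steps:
E(u) = 4
t(c, q) = -1 (t(c, q) = -((3 + 4) + 1)/8 = -(7 + 1)/8 = -⅛*8 = -1)
m(N, b) = (2 + N)/(3 + N)
n(L) = 6/7 (n(L) = (2 + 4)/(3 + 4) = 6/7)
-86*(t(0, -7) + n(4)) = -86*(-1 + 6/7) = -86*(-⅐) = 86/7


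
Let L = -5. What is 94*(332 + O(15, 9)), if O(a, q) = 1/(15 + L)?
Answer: 156087/5 ≈ 31217.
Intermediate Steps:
O(a, q) = 1/10 (O(a, q) = 1/(15 - 5) = 1/10)
94*(332 + O(15, 9)) = 94*(332 + 1/10) = 94*(3321/10) = 156087/5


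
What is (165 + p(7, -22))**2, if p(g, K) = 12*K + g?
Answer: 8464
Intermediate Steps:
p(g, K) = g + 12*K
(165 + p(7, -22))**2 = (165 + (7 + 12*(-22)))**2 = (165 + (7 - 264))**2 = (165 - 257)**2 = (-92)**2 = 8464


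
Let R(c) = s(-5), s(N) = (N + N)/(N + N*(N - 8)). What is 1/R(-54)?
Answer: -6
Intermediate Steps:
s(N) = 2*N/(N + N*(-8 + N)) (s(N) = (2*N)/(N + N*(-8 + N)) = 2*N/(N + N*(-8 + N)))
R(c) = -⅙ (R(c) = 2/(-7 - 5) = 2/(-12) = 2*(-1/12) = -⅙)
1/R(-54) = 1/(-⅙) = -6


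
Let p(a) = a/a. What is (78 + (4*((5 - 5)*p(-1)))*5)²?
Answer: 6084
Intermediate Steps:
p(a) = 1
(78 + (4*((5 - 5)*p(-1)))*5)² = (78 + (4*((5 - 5)*1))*5)² = (78 + (4*(0*1))*5)² = (78 + (4*0)*5)² = (78 + 0*5)² = (78 + 0)² = 78² = 6084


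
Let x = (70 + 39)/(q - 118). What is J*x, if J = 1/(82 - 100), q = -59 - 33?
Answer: 109/3780 ≈ 0.028836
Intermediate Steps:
q = -92
x = -109/210 (x = (70 + 39)/(-92 - 118) = 109/(-210) = 109*(-1/210) = -109/210 ≈ -0.51905)
J = -1/18 (J = 1/(-18) = -1/18 ≈ -0.055556)
J*x = -1/18*(-109/210) = 109/3780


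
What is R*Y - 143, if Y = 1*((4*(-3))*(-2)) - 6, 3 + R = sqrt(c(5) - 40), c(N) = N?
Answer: -197 + 18*I*sqrt(35) ≈ -197.0 + 106.49*I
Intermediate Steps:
R = -3 + I*sqrt(35) (R = -3 + sqrt(5 - 40) = -3 + sqrt(-35) = -3 + I*sqrt(35) ≈ -3.0 + 5.9161*I)
Y = 18 (Y = 1*(-12*(-2)) - 6 = 1*24 - 6 = 24 - 6 = 18)
R*Y - 143 = (-3 + I*sqrt(35))*18 - 143 = (-54 + 18*I*sqrt(35)) - 143 = -197 + 18*I*sqrt(35)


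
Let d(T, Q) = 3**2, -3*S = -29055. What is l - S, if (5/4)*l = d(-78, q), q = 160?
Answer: -48389/5 ≈ -9677.8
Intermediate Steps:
S = 9685 (S = -1/3*(-29055) = 9685)
d(T, Q) = 9
l = 36/5 (l = (4/5)*9 = 36/5 ≈ 7.2000)
l - S = 36/5 - 1*9685 = 36/5 - 9685 = -48389/5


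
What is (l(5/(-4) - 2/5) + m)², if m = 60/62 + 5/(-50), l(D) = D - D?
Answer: 72361/96100 ≈ 0.75298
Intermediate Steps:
l(D) = 0
m = 269/310 (m = 60*(1/62) + 5*(-1/50) = 30/31 - ⅒ = 269/310 ≈ 0.86774)
(l(5/(-4) - 2/5) + m)² = (0 + 269/310)² = (269/310)² = 72361/96100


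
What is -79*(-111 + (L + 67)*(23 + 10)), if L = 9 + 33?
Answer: -275394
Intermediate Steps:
L = 42
-79*(-111 + (L + 67)*(23 + 10)) = -79*(-111 + (42 + 67)*(23 + 10)) = -79*(-111 + 109*33) = -79*(-111 + 3597) = -79*3486 = -275394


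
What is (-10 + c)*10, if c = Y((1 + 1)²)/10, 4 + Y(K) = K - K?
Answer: -104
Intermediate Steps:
Y(K) = -4 (Y(K) = -4 + (K - K) = -4 + 0 = -4)
c = -⅖ (c = -4/10 = -4*⅒ = -⅖ ≈ -0.40000)
(-10 + c)*10 = (-10 - ⅖)*10 = -52/5*10 = -104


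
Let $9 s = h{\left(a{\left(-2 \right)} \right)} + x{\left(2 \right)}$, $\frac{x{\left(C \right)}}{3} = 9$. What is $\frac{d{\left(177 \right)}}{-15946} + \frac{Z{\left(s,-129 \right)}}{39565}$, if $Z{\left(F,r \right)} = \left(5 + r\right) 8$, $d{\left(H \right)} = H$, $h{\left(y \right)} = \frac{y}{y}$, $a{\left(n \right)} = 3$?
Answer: $- \frac{22821437}{630903490} \approx -0.036173$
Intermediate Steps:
$h{\left(y \right)} = 1$
$x{\left(C \right)} = 27$ ($x{\left(C \right)} = 3 \cdot 9 = 27$)
$s = \frac{28}{9}$ ($s = \frac{1 + 27}{9} = \frac{1}{9} \cdot 28 = \frac{28}{9} \approx 3.1111$)
$Z{\left(F,r \right)} = 40 + 8 r$
$\frac{d{\left(177 \right)}}{-15946} + \frac{Z{\left(s,-129 \right)}}{39565} = \frac{177}{-15946} + \frac{40 + 8 \left(-129\right)}{39565} = 177 \left(- \frac{1}{15946}\right) + \left(40 - 1032\right) \frac{1}{39565} = - \frac{177}{15946} - \frac{992}{39565} = - \frac{22821437}{630903490}$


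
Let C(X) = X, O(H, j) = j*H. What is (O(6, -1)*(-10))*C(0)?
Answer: 0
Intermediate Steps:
O(H, j) = H*j
(O(6, -1)*(-10))*C(0) = ((6*(-1))*(-10))*0 = -6*(-10)*0 = 60*0 = 0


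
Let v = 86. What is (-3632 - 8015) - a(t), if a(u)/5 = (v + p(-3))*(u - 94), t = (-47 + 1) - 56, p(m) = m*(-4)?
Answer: 84393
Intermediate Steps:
p(m) = -4*m
t = -102 (t = -46 - 56 = -102)
a(u) = -46060 + 490*u (a(u) = 5*((86 - 4*(-3))*(u - 94)) = 5*((86 + 12)*(-94 + u)) = 5*(98*(-94 + u)) = 5*(-9212 + 98*u) = -46060 + 490*u)
(-3632 - 8015) - a(t) = (-3632 - 8015) - (-46060 + 490*(-102)) = -11647 - (-46060 - 49980) = -11647 - 1*(-96040) = -11647 + 96040 = 84393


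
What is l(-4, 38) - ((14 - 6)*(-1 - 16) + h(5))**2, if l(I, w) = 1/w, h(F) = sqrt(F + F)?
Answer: -703227/38 + 272*sqrt(10) ≈ -17646.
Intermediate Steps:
h(F) = sqrt(2)*sqrt(F) (h(F) = sqrt(2*F) = sqrt(2)*sqrt(F))
l(-4, 38) - ((14 - 6)*(-1 - 16) + h(5))**2 = 1/38 - ((14 - 6)*(-1 - 16) + sqrt(2)*sqrt(5))**2 = 1/38 - (8*(-17) + sqrt(10))**2 = 1/38 - (-136 + sqrt(10))**2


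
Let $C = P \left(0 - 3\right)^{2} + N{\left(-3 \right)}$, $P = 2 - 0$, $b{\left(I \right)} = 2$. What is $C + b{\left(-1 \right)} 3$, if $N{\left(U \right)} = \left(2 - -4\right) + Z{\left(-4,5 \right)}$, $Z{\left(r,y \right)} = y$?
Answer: $35$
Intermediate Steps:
$P = 2$ ($P = 2 + 0 = 2$)
$N{\left(U \right)} = 11$ ($N{\left(U \right)} = \left(2 - -4\right) + 5 = \left(2 + 4\right) + 5 = 6 + 5 = 11$)
$C = 29$ ($C = 2 \left(0 - 3\right)^{2} + 11 = 2 \left(-3\right)^{2} + 11 = 2 \cdot 9 + 11 = 18 + 11 = 29$)
$C + b{\left(-1 \right)} 3 = 29 + 2 \cdot 3 = 29 + 6 = 35$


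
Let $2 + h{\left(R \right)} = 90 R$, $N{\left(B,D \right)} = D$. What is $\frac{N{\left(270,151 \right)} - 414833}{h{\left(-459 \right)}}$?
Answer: $\frac{207341}{20656} \approx 10.038$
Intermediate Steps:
$h{\left(R \right)} = -2 + 90 R$
$\frac{N{\left(270,151 \right)} - 414833}{h{\left(-459 \right)}} = \frac{151 - 414833}{-2 + 90 \left(-459\right)} = \frac{151 - 414833}{-2 - 41310} = - \frac{414682}{-41312} = \left(-414682\right) \left(- \frac{1}{41312}\right) = \frac{207341}{20656}$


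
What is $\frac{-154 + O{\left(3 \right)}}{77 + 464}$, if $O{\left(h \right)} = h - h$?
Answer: $- \frac{154}{541} \approx -0.28466$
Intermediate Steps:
$O{\left(h \right)} = 0$
$\frac{-154 + O{\left(3 \right)}}{77 + 464} = \frac{-154 + 0}{77 + 464} = - \frac{154}{541}$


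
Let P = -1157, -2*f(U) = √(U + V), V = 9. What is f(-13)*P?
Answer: 1157*I ≈ 1157.0*I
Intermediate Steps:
f(U) = -√(9 + U)/2 (f(U) = -√(U + 9)/2 = -√(9 + U)/2)
f(-13)*P = -√(9 - 13)/2*(-1157) = -I*(-1157) = 1157*I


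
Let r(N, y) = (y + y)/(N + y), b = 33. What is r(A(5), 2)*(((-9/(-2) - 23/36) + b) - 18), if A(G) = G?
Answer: 97/9 ≈ 10.778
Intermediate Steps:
r(N, y) = 2*y/(N + y) (r(N, y) = (2*y)/(N + y) = 2*y/(N + y))
r(A(5), 2)*(((-9/(-2) - 23/36) + b) - 18) = (2*2/(5 + 2))*(((-9/(-2) - 23/36) + 33) - 18) = (2*2/7)*(((-9*(-½) - 23*1/36) + 33) - 18) = (2*2*(⅐))*(((9/2 - 23/36) + 33) - 18) = 4*((139/36 + 33) - 18)/7 = 4*(1327/36 - 18)/7 = (4/7)*(679/36) = 97/9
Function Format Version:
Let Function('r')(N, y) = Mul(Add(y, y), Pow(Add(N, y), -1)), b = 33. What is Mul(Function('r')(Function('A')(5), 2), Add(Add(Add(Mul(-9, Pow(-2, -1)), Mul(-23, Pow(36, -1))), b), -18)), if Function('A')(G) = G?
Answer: Rational(97, 9) ≈ 10.778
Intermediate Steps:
Function('r')(N, y) = Mul(2, y, Pow(Add(N, y), -1)) (Function('r')(N, y) = Mul(Mul(2, y), Pow(Add(N, y), -1)) = Mul(2, y, Pow(Add(N, y), -1)))
Mul(Function('r')(Function('A')(5), 2), Add(Add(Add(Mul(-9, Pow(-2, -1)), Mul(-23, Pow(36, -1))), b), -18)) = Mul(Mul(2, 2, Pow(Add(5, 2), -1)), Add(Add(Add(Mul(-9, Pow(-2, -1)), Mul(-23, Pow(36, -1))), 33), -18)) = Mul(Mul(2, 2, Pow(7, -1)), Add(Add(Add(Mul(-9, Rational(-1, 2)), Mul(-23, Rational(1, 36))), 33), -18)) = Mul(Mul(2, 2, Rational(1, 7)), Add(Add(Add(Rational(9, 2), Rational(-23, 36)), 33), -18)) = Mul(Rational(4, 7), Add(Add(Rational(139, 36), 33), -18)) = Mul(Rational(4, 7), Add(Rational(1327, 36), -18)) = Mul(Rational(4, 7), Rational(679, 36)) = Rational(97, 9)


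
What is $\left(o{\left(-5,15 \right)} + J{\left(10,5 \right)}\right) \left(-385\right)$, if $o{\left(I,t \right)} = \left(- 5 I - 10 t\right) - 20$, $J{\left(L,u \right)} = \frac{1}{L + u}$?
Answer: $\frac{167398}{3} \approx 55799.0$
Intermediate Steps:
$o{\left(I,t \right)} = -20 - 10 t - 5 I$ ($o{\left(I,t \right)} = \left(- 10 t - 5 I\right) - 20 = -20 - 10 t - 5 I$)
$\left(o{\left(-5,15 \right)} + J{\left(10,5 \right)}\right) \left(-385\right) = \left(\left(-20 - 150 - -25\right) + \frac{1}{10 + 5}\right) \left(-385\right) = \left(\left(-20 - 150 + 25\right) + \frac{1}{15}\right) \left(-385\right) = \left(-145 + \frac{1}{15}\right) \left(-385\right) = \left(- \frac{2174}{15}\right) \left(-385\right) = \frac{167398}{3}$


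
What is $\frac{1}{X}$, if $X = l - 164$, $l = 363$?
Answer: $\frac{1}{199} \approx 0.0050251$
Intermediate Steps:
$X = 199$ ($X = 363 - 164 = 199$)
$\frac{1}{X} = \frac{1}{199}$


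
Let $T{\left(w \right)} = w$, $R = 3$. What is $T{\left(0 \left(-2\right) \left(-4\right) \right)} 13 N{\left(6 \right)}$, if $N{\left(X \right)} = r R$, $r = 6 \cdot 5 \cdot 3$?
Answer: $0$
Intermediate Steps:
$r = 90$ ($r = 30 \cdot 3 = 90$)
$N{\left(X \right)} = 270$ ($N{\left(X \right)} = 90 \cdot 3 = 270$)
$T{\left(0 \left(-2\right) \left(-4\right) \right)} 13 N{\left(6 \right)} = 0 \left(-2\right) \left(-4\right) 13 \cdot 270 = 0 \left(-4\right) 13 \cdot 270 = 0 \cdot 13 \cdot 270 = 0 \cdot 270 = 0$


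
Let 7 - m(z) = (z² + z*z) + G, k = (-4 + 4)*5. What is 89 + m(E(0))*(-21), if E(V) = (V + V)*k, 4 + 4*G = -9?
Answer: -505/4 ≈ -126.25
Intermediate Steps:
G = -13/4 (G = -1 + (¼)*(-9) = -1 - 9/4 = -13/4 ≈ -3.2500)
k = 0 (k = 0*5 = 0)
E(V) = 0 (E(V) = (V + V)*0 = (2*V)*0 = 0)
m(z) = 41/4 - 2*z² (m(z) = 7 - ((z² + z*z) - 13/4) = 7 - ((z² + z²) - 13/4) = 7 - (2*z² - 13/4) = 7 - (-13/4 + 2*z²) = 7 + (13/4 - 2*z²) = 41/4 - 2*z²)
89 + m(E(0))*(-21) = 89 + (41/4 - 2*0²)*(-21) = 89 + (41/4 - 2*0)*(-21) = 89 + (41/4 + 0)*(-21) = 89 + (41/4)*(-21) = 89 - 861/4 = -505/4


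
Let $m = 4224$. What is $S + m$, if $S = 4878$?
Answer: $9102$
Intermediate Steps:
$S + m = 4878 + 4224 = 9102$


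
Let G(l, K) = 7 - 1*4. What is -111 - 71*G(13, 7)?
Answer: -324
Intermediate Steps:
G(l, K) = 3 (G(l, K) = 7 - 4 = 3)
-111 - 71*G(13, 7) = -111 - 71*3 = -111 - 213 = -324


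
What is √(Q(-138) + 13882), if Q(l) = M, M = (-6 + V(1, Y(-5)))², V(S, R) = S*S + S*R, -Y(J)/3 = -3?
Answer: √13898 ≈ 117.89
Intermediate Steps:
Y(J) = 9 (Y(J) = -3*(-3) = 9)
V(S, R) = S² + R*S
M = 16 (M = (-6 + 1*(9 + 1))² = (-6 + 1*10)² = (-6 + 10)² = 4² = 16)
Q(l) = 16
√(Q(-138) + 13882) = √(16 + 13882) = √13898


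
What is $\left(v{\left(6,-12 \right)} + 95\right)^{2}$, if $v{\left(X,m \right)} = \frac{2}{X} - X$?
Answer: $\frac{71824}{9} \approx 7980.4$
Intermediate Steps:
$v{\left(X,m \right)} = - X + \frac{2}{X}$
$\left(v{\left(6,-12 \right)} + 95\right)^{2} = \left(\left(\left(-1\right) 6 + \frac{2}{6}\right) + 95\right)^{2} = \left(\left(-6 + 2 \cdot \frac{1}{6}\right) + 95\right)^{2} = \left(\left(-6 + \frac{1}{3}\right) + 95\right)^{2} = \left(- \frac{17}{3} + 95\right)^{2} = \left(\frac{268}{3}\right)^{2} = \frac{71824}{9}$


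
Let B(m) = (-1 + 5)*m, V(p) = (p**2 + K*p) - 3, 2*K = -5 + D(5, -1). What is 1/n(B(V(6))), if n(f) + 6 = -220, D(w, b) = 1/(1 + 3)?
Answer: -1/226 ≈ -0.0044248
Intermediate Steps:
D(w, b) = 1/4
K = -19/8 (K = (-5 + 1/4)/2 = (1/2)*(-19/4) = -19/8 ≈ -2.3750)
V(p) = -3 + p**2 - 19*p/8 (V(p) = (p**2 - 19*p/8) - 3 = -3 + p**2 - 19*p/8)
B(m) = 4*m
n(f) = -226 (n(f) = -6 - 220 = -226)
1/n(B(V(6))) = 1/(-226) = -1/226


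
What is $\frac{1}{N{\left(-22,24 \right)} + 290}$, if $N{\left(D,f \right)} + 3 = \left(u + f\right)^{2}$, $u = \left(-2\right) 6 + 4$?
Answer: $\frac{1}{543} \approx 0.0018416$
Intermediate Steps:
$u = -8$ ($u = -12 + 4 = -8$)
$N{\left(D,f \right)} = -3 + \left(-8 + f\right)^{2}$
$\frac{1}{N{\left(-22,24 \right)} + 290} = \frac{1}{\left(-3 + \left(-8 + 24\right)^{2}\right) + 290} = \frac{1}{\left(-3 + 16^{2}\right) + 290} = \frac{1}{\left(-3 + 256\right) + 290} = \frac{1}{253 + 290} = \frac{1}{543}$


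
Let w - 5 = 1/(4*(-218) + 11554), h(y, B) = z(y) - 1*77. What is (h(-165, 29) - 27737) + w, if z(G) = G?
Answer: -298818267/10682 ≈ -27974.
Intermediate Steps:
h(y, B) = -77 + y (h(y, B) = y - 1*77 = y - 77 = -77 + y)
w = 53411/10682 (w = 5 + 1/(4*(-218) + 11554) = 5 + 1/(-872 + 11554) = 5 + 1/10682 = 53411/10682 ≈ 5.0001)
(h(-165, 29) - 27737) + w = ((-77 - 165) - 27737) + 53411/10682 = (-242 - 27737) + 53411/10682 = -27979 + 53411/10682 = -298818267/10682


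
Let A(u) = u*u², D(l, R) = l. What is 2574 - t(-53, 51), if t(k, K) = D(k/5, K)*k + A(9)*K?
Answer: -175834/5 ≈ -35167.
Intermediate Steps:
A(u) = u³
t(k, K) = 729*K + k²/5 (t(k, K) = (k/5)*k + 9³*K = (k*(⅕))*k + 729*K = (k/5)*k + 729*K = k²/5 + 729*K = 729*K + k²/5)
2574 - t(-53, 51) = 2574 - (729*51 + (⅕)*(-53)²) = 2574 - (37179 + (⅕)*2809) = 2574 - (37179 + 2809/5) = 2574 - 1*188704/5 = 2574 - 188704/5 = -175834/5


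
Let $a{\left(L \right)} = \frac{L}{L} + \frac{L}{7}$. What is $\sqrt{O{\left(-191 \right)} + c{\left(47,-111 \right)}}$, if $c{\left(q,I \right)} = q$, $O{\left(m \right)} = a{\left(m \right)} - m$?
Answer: $\frac{\sqrt{10374}}{7} \approx 14.55$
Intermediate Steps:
$a{\left(L \right)} = 1 + \frac{L}{7}$ ($a{\left(L \right)} = 1 + L \frac{1}{7} = 1 + \frac{L}{7}$)
$O{\left(m \right)} = 1 - \frac{6 m}{7}$ ($O{\left(m \right)} = \left(1 + \frac{m}{7}\right) - m = 1 - \frac{6 m}{7}$)
$\sqrt{O{\left(-191 \right)} + c{\left(47,-111 \right)}} = \sqrt{\left(1 - - \frac{1146}{7}\right) + 47} = \sqrt{\left(1 + \frac{1146}{7}\right) + 47} = \sqrt{\frac{1153}{7} + 47} = \sqrt{\frac{1482}{7}} = \frac{\sqrt{10374}}{7}$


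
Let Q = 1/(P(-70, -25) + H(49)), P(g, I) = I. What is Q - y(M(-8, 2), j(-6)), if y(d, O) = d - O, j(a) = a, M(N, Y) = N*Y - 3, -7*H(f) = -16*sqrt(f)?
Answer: 116/9 ≈ 12.889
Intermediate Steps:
H(f) = 16*sqrt(f)/7 (H(f) = -(-16)*sqrt(f)/7 = 16*sqrt(f)/7)
M(N, Y) = -3 + N*Y
Q = -1/9 (Q = 1/(-25 + 16*sqrt(49)/7) = 1/(-25 + (16/7)*7) = 1/(-25 + 16) = 1/(-9) = -1/9 ≈ -0.11111)
Q - y(M(-8, 2), j(-6)) = -1/9 - ((-3 - 8*2) - 1*(-6)) = -1/9 - ((-3 - 16) + 6) = -1/9 - (-19 + 6) = -1/9 - 1*(-13) = -1/9 + 13 = 116/9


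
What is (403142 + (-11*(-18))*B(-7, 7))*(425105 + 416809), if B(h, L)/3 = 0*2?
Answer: 339410893788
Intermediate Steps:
B(h, L) = 0 (B(h, L) = 3*(0*2) = 3*0 = 0)
(403142 + (-11*(-18))*B(-7, 7))*(425105 + 416809) = (403142 - 11*(-18)*0)*(425105 + 416809) = (403142 + 198*0)*841914 = (403142 + 0)*841914 = 403142*841914 = 339410893788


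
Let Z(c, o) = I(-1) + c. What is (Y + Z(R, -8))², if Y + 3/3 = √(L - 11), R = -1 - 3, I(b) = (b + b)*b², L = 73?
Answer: (7 - √62)² ≈ 0.76389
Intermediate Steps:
I(b) = 2*b³ (I(b) = (2*b)*b² = 2*b³)
R = -4
Z(c, o) = -2 + c (Z(c, o) = 2*(-1)³ + c = 2*(-1) + c = -2 + c)
Y = -1 + √62 (Y = -1 + √(73 - 11) = -1 + √62 ≈ 6.8740)
(Y + Z(R, -8))² = ((-1 + √62) + (-2 - 4))² = ((-1 + √62) - 6)² = (-7 + √62)²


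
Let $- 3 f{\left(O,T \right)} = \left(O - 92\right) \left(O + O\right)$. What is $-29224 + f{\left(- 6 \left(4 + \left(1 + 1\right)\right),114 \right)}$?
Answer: $-32296$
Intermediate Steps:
$f{\left(O,T \right)} = - \frac{2 O \left(-92 + O\right)}{3}$ ($f{\left(O,T \right)} = - \frac{\left(O - 92\right) \left(O + O\right)}{3} = - \frac{\left(-92 + O\right) 2 O}{3} = - \frac{2 O \left(-92 + O\right)}{3}$)
$-29224 + f{\left(- 6 \left(4 + \left(1 + 1\right)\right),114 \right)} = -29224 + \frac{2 \left(- 6 \left(4 + \left(1 + 1\right)\right)\right) \left(92 - - 6 \left(4 + \left(1 + 1\right)\right)\right)}{3} = -29224 + \frac{2 \left(- 6 \left(4 + 2\right)\right) \left(92 - - 6 \left(4 + 2\right)\right)}{3} = -29224 + \frac{2 \left(\left(-6\right) 6\right) \left(92 - \left(-6\right) 6\right)}{3} = -29224 + \frac{2}{3} \left(-36\right) \left(92 - -36\right) = -29224 + \frac{2}{3} \left(-36\right) \left(92 + 36\right) = -29224 + \frac{2}{3} \left(-36\right) 128 = -29224 - 3072 = -32296$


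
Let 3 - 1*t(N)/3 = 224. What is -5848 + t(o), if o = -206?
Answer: -6511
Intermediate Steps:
t(N) = -663 (t(N) = 9 - 3*224 = 9 - 672 = -663)
-5848 + t(o) = -5848 - 663 = -6511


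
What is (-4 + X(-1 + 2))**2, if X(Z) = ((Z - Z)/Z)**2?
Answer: 16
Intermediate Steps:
X(Z) = 0 (X(Z) = (0/Z)**2 = 0**2 = 0)
(-4 + X(-1 + 2))**2 = (-4 + 0)**2 = (-4)**2 = 16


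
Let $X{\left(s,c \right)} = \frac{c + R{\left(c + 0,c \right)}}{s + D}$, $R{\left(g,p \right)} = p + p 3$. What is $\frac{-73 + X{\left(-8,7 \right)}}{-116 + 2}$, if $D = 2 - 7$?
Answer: $\frac{164}{247} \approx 0.66397$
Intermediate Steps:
$R{\left(g,p \right)} = 4 p$ ($R{\left(g,p \right)} = p + 3 p = 4 p$)
$D = -5$ ($D = 2 - 7 = -5$)
$X{\left(s,c \right)} = \frac{5 c}{-5 + s}$ ($X{\left(s,c \right)} = \frac{c + 4 c}{s - 5} = \frac{5 c}{-5 + s}$)
$\frac{-73 + X{\left(-8,7 \right)}}{-116 + 2} = \frac{-73 + 5 \cdot 7 \frac{1}{-5 - 8}}{-116 + 2} = \frac{-73 + 5 \cdot 7 \frac{1}{-13}}{-114} = \left(-73 + 5 \cdot 7 \left(- \frac{1}{13}\right)\right) \left(- \frac{1}{114}\right) = \left(-73 - \frac{35}{13}\right) \left(- \frac{1}{114}\right) = \left(- \frac{984}{13}\right) \left(- \frac{1}{114}\right) = \frac{164}{247}$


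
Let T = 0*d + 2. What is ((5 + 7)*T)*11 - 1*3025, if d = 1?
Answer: -2761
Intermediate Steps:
T = 2 (T = 0*1 + 2 = 0 + 2 = 2)
((5 + 7)*T)*11 - 1*3025 = ((5 + 7)*2)*11 - 1*3025 = (12*2)*11 - 3025 = 24*11 - 3025 = 264 - 3025 = -2761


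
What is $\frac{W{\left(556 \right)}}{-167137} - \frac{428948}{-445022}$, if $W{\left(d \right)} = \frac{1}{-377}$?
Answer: $\frac{13514146156137}{14020562519639} \approx 0.96388$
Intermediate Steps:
$W{\left(d \right)} = - \frac{1}{377}$
$\frac{W{\left(556 \right)}}{-167137} - \frac{428948}{-445022} = - \frac{1}{377 \left(-167137\right)} - \frac{428948}{-445022} = \left(- \frac{1}{377}\right) \left(- \frac{1}{167137}\right) - - \frac{214474}{222511} = \frac{1}{63010649} + \frac{214474}{222511} = \frac{13514146156137}{14020562519639}$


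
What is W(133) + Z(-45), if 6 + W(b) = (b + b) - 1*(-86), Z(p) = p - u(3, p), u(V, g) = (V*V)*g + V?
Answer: 703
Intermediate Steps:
u(V, g) = V + g*V² (u(V, g) = V²*g + V = g*V² + V = V + g*V²)
Z(p) = -3 - 8*p (Z(p) = p - 3*(1 + 3*p) = p - (3 + 9*p) = p + (-3 - 9*p) = -3 - 8*p)
W(b) = 80 + 2*b (W(b) = -6 + ((b + b) - 1*(-86)) = -6 + (2*b + 86) = -6 + (86 + 2*b) = 80 + 2*b)
W(133) + Z(-45) = (80 + 2*133) + (-3 - 8*(-45)) = (80 + 266) + (-3 + 360) = 346 + 357 = 703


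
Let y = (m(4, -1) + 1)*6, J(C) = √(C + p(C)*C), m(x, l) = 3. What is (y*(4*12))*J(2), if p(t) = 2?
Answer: 1152*√6 ≈ 2821.8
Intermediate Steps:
J(C) = √3*√C (J(C) = √(C + 2*C) = √(3*C) = √3*√C)
y = 24 (y = (3 + 1)*6 = 4*6 = 24)
(y*(4*12))*J(2) = (24*(4*12))*(√3*√2) = (24*48)*√6 = 1152*√6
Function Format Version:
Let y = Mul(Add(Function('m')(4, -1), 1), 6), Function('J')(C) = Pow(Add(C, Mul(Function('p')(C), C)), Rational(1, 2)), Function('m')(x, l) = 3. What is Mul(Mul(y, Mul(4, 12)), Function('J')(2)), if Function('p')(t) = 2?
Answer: Mul(1152, Pow(6, Rational(1, 2))) ≈ 2821.8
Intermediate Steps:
Function('J')(C) = Mul(Pow(3, Rational(1, 2)), Pow(C, Rational(1, 2))) (Function('J')(C) = Pow(Add(C, Mul(2, C)), Rational(1, 2)) = Pow(Mul(3, C), Rational(1, 2)) = Mul(Pow(3, Rational(1, 2)), Pow(C, Rational(1, 2))))
y = 24 (y = Mul(Add(3, 1), 6) = Mul(4, 6) = 24)
Mul(Mul(y, Mul(4, 12)), Function('J')(2)) = Mul(Mul(24, Mul(4, 12)), Mul(Pow(3, Rational(1, 2)), Pow(2, Rational(1, 2)))) = Mul(Mul(24, 48), Pow(6, Rational(1, 2))) = Mul(1152, Pow(6, Rational(1, 2)))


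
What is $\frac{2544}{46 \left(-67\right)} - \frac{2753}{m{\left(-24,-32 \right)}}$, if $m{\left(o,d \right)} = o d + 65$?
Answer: $- \frac{5301949}{1283653} \approx -4.1304$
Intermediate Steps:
$m{\left(o,d \right)} = 65 + d o$ ($m{\left(o,d \right)} = d o + 65 = 65 + d o$)
$\frac{2544}{46 \left(-67\right)} - \frac{2753}{m{\left(-24,-32 \right)}} = \frac{2544}{46 \left(-67\right)} - \frac{2753}{65 - -768} = \frac{2544}{-3082} - \frac{2753}{65 + 768} = 2544 \left(- \frac{1}{3082}\right) - \frac{2753}{833} = - \frac{1272}{1541} - \frac{2753}{833} = - \frac{5301949}{1283653}$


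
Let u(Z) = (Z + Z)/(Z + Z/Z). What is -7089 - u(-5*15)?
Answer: -262368/37 ≈ -7091.0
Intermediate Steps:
u(Z) = 2*Z/(1 + Z) (u(Z) = (2*Z)/(Z + 1) = (2*Z)/(1 + Z) = 2*Z/(1 + Z))
-7089 - u(-5*15) = -7089 - 2*(-5*15)/(1 - 5*15) = -7089 - 2*(-75)/(1 - 75) = -7089 - 2*(-75)/(-74) = -7089 - 2*(-75)*(-1)/74 = -7089 - 1*75/37 = -7089 - 75/37 = -262368/37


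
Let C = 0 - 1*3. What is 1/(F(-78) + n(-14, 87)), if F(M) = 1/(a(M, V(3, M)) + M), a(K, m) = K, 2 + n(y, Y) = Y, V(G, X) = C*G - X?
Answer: 156/13259 ≈ 0.011766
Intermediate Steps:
C = -3 (C = 0 - 3 = -3)
V(G, X) = -X - 3*G (V(G, X) = -3*G - X = -X - 3*G)
n(y, Y) = -2 + Y
F(M) = 1/(2*M) (F(M) = 1/(M + M) = 1/(2*M))
1/(F(-78) + n(-14, 87)) = 1/((1/2)/(-78) + (-2 + 87)) = 1/((1/2)*(-1/78) + 85) = 1/(-1/156 + 85) = 1/(13259/156) = 156/13259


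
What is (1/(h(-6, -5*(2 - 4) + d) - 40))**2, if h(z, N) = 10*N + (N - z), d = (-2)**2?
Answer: 1/14400 ≈ 6.9444e-5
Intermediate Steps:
d = 4
h(z, N) = -z + 11*N
(1/(h(-6, -5*(2 - 4) + d) - 40))**2 = (1/((-1*(-6) + 11*(-5*(2 - 4) + 4)) - 40))**2 = (1/((6 + 11*(-5*(-2) + 4)) - 40))**2 = (1/((6 + 11*(10 + 4)) - 40))**2 = (1/((6 + 11*14) - 40))**2 = (1/((6 + 154) - 40))**2 = (1/(160 - 40))**2 = (1/120)**2 = 1/14400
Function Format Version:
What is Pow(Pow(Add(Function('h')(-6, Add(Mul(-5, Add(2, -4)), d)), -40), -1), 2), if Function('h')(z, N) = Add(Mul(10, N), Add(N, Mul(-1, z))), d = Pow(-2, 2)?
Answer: Rational(1, 14400) ≈ 6.9444e-5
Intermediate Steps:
d = 4
Function('h')(z, N) = Add(Mul(-1, z), Mul(11, N))
Pow(Pow(Add(Function('h')(-6, Add(Mul(-5, Add(2, -4)), d)), -40), -1), 2) = Pow(Pow(Add(Add(Mul(-1, -6), Mul(11, Add(Mul(-5, Add(2, -4)), 4))), -40), -1), 2) = Pow(Pow(Add(Add(6, Mul(11, Add(Mul(-5, -2), 4))), -40), -1), 2) = Pow(Pow(Add(Add(6, Mul(11, Add(10, 4))), -40), -1), 2) = Pow(Pow(Add(Add(6, Mul(11, 14)), -40), -1), 2) = Pow(Pow(Add(Add(6, 154), -40), -1), 2) = Pow(Pow(Add(160, -40), -1), 2) = Pow(Pow(120, -1), 2) = Pow(Rational(1, 120), 2) = Rational(1, 14400)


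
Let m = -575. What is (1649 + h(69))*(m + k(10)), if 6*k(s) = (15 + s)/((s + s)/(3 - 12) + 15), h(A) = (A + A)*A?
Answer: -295305385/46 ≈ -6.4197e+6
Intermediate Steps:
h(A) = 2*A**2 (h(A) = (2*A)*A = 2*A**2)
k(s) = (15 + s)/(6*(15 - 2*s/9)) (k(s) = ((15 + s)/((s + s)/(3 - 12) + 15))/6 = ((15 + s)/((2*s)/(-9) + 15))/6 = ((15 + s)/((2*s)*(-1/9) + 15))/6 = ((15 + s)/(-2*s/9 + 15))/6 = ((15 + s)/(15 - 2*s/9))/6 = (15 + s)/(6*(15 - 2*s/9)))
(1649 + h(69))*(m + k(10)) = (1649 + 2*69**2)*(-575 + 3*(-15 - 1*10)/(2*(-135 + 2*10))) = (1649 + 2*4761)*(-575 + 3*(-15 - 10)/(2*(-135 + 20))) = (1649 + 9522)*(-575 + (3/2)*(-25)/(-115)) = 11171*(-575 + (3/2)*(-1/115)*(-25)) = 11171*(-575 + 15/46) = 11171*(-26435/46) = -295305385/46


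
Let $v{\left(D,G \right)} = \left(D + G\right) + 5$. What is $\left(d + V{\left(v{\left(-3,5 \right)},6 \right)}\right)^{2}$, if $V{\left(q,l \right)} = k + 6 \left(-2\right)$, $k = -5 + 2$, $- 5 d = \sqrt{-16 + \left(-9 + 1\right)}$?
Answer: $\frac{5601}{25} + 12 i \sqrt{6} \approx 224.04 + 29.394 i$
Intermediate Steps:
$d = - \frac{2 i \sqrt{6}}{5}$ ($d = - \frac{\sqrt{-16 + \left(-9 + 1\right)}}{5} = - \frac{\sqrt{-16 - 8}}{5} = - \frac{\sqrt{-24}}{5} = - \frac{2 i \sqrt{6}}{5} \approx - 0.9798 i$)
$v{\left(D,G \right)} = 5 + D + G$
$k = -3$
$V{\left(q,l \right)} = -15$ ($V{\left(q,l \right)} = -3 + 6 \left(-2\right) = -3 - 12 = -15$)
$\left(d + V{\left(v{\left(-3,5 \right)},6 \right)}\right)^{2} = \left(- \frac{2 i \sqrt{6}}{5} - 15\right)^{2} = \left(-15 - \frac{2 i \sqrt{6}}{5}\right)^{2}$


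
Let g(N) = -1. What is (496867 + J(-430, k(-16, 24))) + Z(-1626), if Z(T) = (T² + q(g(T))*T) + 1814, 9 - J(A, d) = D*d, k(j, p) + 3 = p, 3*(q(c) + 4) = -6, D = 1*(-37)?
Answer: 3153099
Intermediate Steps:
D = -37
q(c) = -6 (q(c) = -4 + (⅓)*(-6) = -4 - 2 = -6)
k(j, p) = -3 + p
J(A, d) = 9 + 37*d (J(A, d) = 9 - (-37)*d = 9 + 37*d)
Z(T) = 1814 + T² - 6*T (Z(T) = (T² - 6*T) + 1814 = 1814 + T² - 6*T)
(496867 + J(-430, k(-16, 24))) + Z(-1626) = (496867 + (9 + 37*(-3 + 24))) + (1814 + (-1626)² - 6*(-1626)) = (496867 + (9 + 37*21)) + (1814 + 2643876 + 9756) = (496867 + (9 + 777)) + 2655446 = (496867 + 786) + 2655446 = 497653 + 2655446 = 3153099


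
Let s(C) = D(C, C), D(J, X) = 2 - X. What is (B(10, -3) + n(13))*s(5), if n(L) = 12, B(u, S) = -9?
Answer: -9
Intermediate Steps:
s(C) = 2 - C
(B(10, -3) + n(13))*s(5) = (-9 + 12)*(2 - 1*5) = 3*(2 - 5) = 3*(-3) = -9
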